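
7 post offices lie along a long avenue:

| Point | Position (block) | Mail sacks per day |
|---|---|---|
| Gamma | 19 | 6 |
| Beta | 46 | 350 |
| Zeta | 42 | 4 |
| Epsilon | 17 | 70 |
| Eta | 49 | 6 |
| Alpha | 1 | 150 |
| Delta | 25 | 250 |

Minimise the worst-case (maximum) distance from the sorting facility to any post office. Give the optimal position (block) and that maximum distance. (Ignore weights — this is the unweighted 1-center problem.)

location 25, max distance 24

The 1-center on a line is the midpoint of the two extreme points: leftmost at 1, rightmost at 49.
Optimal location = (1 + 49)/2 = 25; maximum distance = (49 − 1)/2 = 24.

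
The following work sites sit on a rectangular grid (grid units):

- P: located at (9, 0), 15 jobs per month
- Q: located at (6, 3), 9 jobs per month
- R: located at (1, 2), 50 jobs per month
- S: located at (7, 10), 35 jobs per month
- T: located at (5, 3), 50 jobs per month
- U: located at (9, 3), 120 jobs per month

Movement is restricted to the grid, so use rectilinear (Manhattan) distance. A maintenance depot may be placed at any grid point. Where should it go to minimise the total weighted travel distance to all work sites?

(7, 3)

Manhattan distance separates: Σwᵢ(|x−xᵢ|+|y−yᵢ|) = Σwᵢ|x−xᵢ| + Σwᵢ|y−yᵢ|, so x and y are optimised independently as 1-D weighted medians.
Total weight W = 279; half = 139.5.
x-coordinate, sorted with cumulative weight:
  x=1 (R, w=50) cum 50
  x=5 (T, w=50) cum 100
  x=6 (Q, w=9) cum 109
  x=7 (S, w=35) cum 144  ← median
  x=9 (P, w=15) cum 159
  x=9 (U, w=120) cum 279
⇒ x* = 7
y-coordinate, sorted with cumulative weight:
  y=0 (P, w=15) cum 15
  y=2 (R, w=50) cum 65
  y=3 (Q, w=9) cum 74
  y=3 (T, w=50) cum 124
  y=3 (U, w=120) cum 244  ← median
  y=10 (S, w=35) cum 279
⇒ y* = 3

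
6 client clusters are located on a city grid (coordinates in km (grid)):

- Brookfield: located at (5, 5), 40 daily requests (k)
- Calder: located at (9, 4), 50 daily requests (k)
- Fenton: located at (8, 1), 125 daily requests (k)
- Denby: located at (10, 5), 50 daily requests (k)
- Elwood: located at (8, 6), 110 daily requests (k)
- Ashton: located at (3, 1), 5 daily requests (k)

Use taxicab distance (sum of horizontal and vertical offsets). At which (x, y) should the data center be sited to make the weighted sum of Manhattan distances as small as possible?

(8, 5)

Manhattan distance separates: Σwᵢ(|x−xᵢ|+|y−yᵢ|) = Σwᵢ|x−xᵢ| + Σwᵢ|y−yᵢ|, so x and y are optimised independently as 1-D weighted medians.
Total weight W = 380; half = 190.
x-coordinate, sorted with cumulative weight:
  x=3 (Ashton, w=5) cum 5
  x=5 (Brookfield, w=40) cum 45
  x=8 (Fenton, w=125) cum 170
  x=8 (Elwood, w=110) cum 280  ← median
  x=9 (Calder, w=50) cum 330
  x=10 (Denby, w=50) cum 380
⇒ x* = 8
y-coordinate, sorted with cumulative weight:
  y=1 (Fenton, w=125) cum 125
  y=1 (Ashton, w=5) cum 130
  y=4 (Calder, w=50) cum 180
  y=5 (Brookfield, w=40) cum 220  ← median
  y=5 (Denby, w=50) cum 270
  y=6 (Elwood, w=110) cum 380
⇒ y* = 5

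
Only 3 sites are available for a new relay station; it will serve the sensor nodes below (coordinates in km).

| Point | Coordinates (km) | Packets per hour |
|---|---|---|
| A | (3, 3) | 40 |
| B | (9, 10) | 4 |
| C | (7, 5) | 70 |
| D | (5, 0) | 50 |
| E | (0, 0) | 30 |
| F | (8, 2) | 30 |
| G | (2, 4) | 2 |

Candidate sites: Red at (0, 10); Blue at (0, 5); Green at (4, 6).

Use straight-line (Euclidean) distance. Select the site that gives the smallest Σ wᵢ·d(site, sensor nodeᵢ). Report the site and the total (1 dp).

Green, total 1069.3 km

Total weighted distance at each candidate:
  Red (0, 10): total = 2153.9
  Blue (0, 5): total = 1439.8
  Green (4, 6): total = 1069.3
Minimum is at Green with total 1069.3 km.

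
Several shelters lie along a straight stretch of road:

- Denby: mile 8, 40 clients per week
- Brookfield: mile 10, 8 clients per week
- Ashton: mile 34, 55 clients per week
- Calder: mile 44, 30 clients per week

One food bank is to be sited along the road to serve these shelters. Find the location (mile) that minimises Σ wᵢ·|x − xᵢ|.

For a sum of weighted absolute distances on a line, the optimum is the weighted median (not the mean). Total weight W = 133; half-weight = 66.5.
Sort by position and accumulate weight:
  mile 8 (Denby, w=40) → cum 40
  mile 10 (Brookfield, w=8) → cum 48
  mile 34 (Ashton, w=55) → cum 103  ≥ 66.5 → median here
  mile 44 (Calder, w=30) → cum 133
Optimal location: mile 34.

x = 34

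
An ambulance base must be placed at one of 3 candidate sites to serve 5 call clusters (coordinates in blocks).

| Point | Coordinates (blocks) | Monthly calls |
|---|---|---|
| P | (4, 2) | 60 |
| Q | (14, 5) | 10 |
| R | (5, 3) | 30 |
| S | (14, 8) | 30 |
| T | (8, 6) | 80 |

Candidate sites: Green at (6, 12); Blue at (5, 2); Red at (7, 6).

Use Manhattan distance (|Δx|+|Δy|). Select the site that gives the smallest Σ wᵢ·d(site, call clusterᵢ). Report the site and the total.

Total weighted distance at each candidate:
  Green (6, 12): total = 2170
  Blue (5, 2): total = 1220
  Red (7, 6): total = 1000
Minimum is at Red with total 1000 blocks.

Red, total 1000 blocks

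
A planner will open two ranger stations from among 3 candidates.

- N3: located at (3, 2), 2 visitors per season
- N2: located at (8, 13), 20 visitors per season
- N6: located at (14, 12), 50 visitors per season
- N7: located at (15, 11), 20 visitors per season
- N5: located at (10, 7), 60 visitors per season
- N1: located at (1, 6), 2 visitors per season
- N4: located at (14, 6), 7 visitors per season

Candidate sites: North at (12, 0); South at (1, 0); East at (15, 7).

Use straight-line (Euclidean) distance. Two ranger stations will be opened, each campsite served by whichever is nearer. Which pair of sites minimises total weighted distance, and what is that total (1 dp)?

Evaluate every pair (each demand assigned to the nearer of the two):
  {South, East}: total = 846.9
  {North, East}: total = 872.7
  {North, South}: total = 1607.1
Best pair: {South, East} with total 846.9.

{South, East}, total 846.9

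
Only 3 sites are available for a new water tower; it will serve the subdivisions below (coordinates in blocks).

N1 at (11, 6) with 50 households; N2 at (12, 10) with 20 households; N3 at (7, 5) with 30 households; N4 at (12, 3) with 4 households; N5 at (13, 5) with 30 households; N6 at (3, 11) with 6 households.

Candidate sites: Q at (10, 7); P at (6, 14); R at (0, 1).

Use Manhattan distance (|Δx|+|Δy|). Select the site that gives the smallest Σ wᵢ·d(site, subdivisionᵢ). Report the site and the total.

Q, total 590 blocks

Total weighted distance at each candidate:
  Q (10, 7): total = 590
  P (6, 14): total = 1734
  R (0, 1): total = 2194
Minimum is at Q with total 590 blocks.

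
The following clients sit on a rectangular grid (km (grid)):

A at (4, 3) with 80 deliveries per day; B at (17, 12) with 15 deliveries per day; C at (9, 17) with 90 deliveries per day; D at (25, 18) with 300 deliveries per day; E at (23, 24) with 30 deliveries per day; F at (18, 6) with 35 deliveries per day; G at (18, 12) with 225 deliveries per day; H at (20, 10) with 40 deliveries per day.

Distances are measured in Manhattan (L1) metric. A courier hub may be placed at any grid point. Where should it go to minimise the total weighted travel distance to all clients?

(18, 17)

Manhattan distance separates: Σwᵢ(|x−xᵢ|+|y−yᵢ|) = Σwᵢ|x−xᵢ| + Σwᵢ|y−yᵢ|, so x and y are optimised independently as 1-D weighted medians.
Total weight W = 815; half = 407.5.
x-coordinate, sorted with cumulative weight:
  x=4 (A, w=80) cum 80
  x=9 (C, w=90) cum 170
  x=17 (B, w=15) cum 185
  x=18 (F, w=35) cum 220
  x=18 (G, w=225) cum 445  ← median
  x=20 (H, w=40) cum 485
  x=23 (E, w=30) cum 515
  x=25 (D, w=300) cum 815
⇒ x* = 18
y-coordinate, sorted with cumulative weight:
  y=3 (A, w=80) cum 80
  y=6 (F, w=35) cum 115
  y=10 (H, w=40) cum 155
  y=12 (B, w=15) cum 170
  y=12 (G, w=225) cum 395
  y=17 (C, w=90) cum 485  ← median
  y=18 (D, w=300) cum 785
  y=24 (E, w=30) cum 815
⇒ y* = 17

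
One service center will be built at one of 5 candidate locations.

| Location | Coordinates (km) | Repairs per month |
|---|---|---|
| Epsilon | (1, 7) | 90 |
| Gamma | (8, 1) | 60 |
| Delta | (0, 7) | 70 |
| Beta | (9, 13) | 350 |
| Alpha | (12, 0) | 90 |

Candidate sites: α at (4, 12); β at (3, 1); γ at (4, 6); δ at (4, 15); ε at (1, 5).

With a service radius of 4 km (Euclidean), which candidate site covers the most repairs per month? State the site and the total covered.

Coverage radius r = 4 km; a point is covered iff (Δx)²+(Δy)² ≤ 4² = 16.
  α (4, 12): covers {none} → 0
  β (3, 1): covers {none} → 0
  γ (4, 6): covers {Epsilon} → 90
  δ (4, 15): covers {none} → 0
  ε (1, 5): covers {Epsilon, Delta} → 160
Maximum coverage at ε: 160 repairs per month.

ε, covering 160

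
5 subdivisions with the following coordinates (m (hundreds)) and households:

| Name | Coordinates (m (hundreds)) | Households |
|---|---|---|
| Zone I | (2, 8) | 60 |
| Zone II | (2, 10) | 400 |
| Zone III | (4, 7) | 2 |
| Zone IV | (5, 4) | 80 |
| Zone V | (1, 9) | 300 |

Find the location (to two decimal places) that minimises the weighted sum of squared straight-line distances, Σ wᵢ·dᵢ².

(1.93, 8.92)

The minimiser of Σwᵢ‖p−pᵢ‖² is the weighted centroid p* = (Σwᵢpᵢ)/(Σwᵢ).
Σwᵢ = 842.
Σwᵢxᵢ = 60·2 + 400·2 + 2·4 + 80·5 + 300·1 = 1628.
Σwᵢyᵢ = 60·8 + 400·10 + 2·7 + 80·4 + 300·9 = 7514.
x* = 1628/842 = 1.93, y* = 7514/842 = 8.92.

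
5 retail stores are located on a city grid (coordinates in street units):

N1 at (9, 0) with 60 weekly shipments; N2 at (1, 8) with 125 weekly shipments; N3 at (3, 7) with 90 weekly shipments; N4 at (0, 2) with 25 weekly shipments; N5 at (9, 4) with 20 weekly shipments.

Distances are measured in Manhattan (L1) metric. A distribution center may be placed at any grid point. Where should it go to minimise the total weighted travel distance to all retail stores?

(3, 7)

Manhattan distance separates: Σwᵢ(|x−xᵢ|+|y−yᵢ|) = Σwᵢ|x−xᵢ| + Σwᵢ|y−yᵢ|, so x and y are optimised independently as 1-D weighted medians.
Total weight W = 320; half = 160.
x-coordinate, sorted with cumulative weight:
  x=0 (N4, w=25) cum 25
  x=1 (N2, w=125) cum 150
  x=3 (N3, w=90) cum 240  ← median
  x=9 (N1, w=60) cum 300
  x=9 (N5, w=20) cum 320
⇒ x* = 3
y-coordinate, sorted with cumulative weight:
  y=0 (N1, w=60) cum 60
  y=2 (N4, w=25) cum 85
  y=4 (N5, w=20) cum 105
  y=7 (N3, w=90) cum 195  ← median
  y=8 (N2, w=125) cum 320
⇒ y* = 7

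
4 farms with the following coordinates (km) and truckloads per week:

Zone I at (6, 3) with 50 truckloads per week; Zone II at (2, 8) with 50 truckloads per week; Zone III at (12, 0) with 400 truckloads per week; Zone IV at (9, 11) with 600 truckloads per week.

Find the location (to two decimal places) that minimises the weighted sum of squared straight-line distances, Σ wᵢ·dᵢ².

(9.64, 6.50)

The minimiser of Σwᵢ‖p−pᵢ‖² is the weighted centroid p* = (Σwᵢpᵢ)/(Σwᵢ).
Σwᵢ = 1100.
Σwᵢxᵢ = 50·6 + 50·2 + 400·12 + 600·9 = 10600.
Σwᵢyᵢ = 50·3 + 50·8 + 400·0 + 600·11 = 7150.
x* = 10600/1100 = 9.64, y* = 7150/1100 = 6.50.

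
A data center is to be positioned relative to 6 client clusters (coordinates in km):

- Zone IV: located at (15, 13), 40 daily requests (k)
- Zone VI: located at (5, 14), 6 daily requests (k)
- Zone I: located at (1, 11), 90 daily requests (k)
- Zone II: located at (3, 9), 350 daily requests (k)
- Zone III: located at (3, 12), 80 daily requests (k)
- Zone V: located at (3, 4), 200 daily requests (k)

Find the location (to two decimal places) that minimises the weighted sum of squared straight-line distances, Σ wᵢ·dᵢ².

(3.41, 8.49)

The minimiser of Σwᵢ‖p−pᵢ‖² is the weighted centroid p* = (Σwᵢpᵢ)/(Σwᵢ).
Σwᵢ = 766.
Σwᵢxᵢ = 40·15 + 6·5 + 90·1 + 350·3 + 80·3 + 200·3 = 2610.
Σwᵢyᵢ = 40·13 + 6·14 + 90·11 + 350·9 + 80·12 + 200·4 = 6504.
x* = 2610/766 = 3.41, y* = 6504/766 = 8.49.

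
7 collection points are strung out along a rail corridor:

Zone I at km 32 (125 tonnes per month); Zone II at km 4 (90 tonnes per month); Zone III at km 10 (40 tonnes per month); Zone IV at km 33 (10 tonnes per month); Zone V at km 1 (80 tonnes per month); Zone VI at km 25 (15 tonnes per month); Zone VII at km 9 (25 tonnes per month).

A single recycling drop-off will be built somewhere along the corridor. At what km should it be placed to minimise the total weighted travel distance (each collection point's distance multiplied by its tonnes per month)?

For a sum of weighted absolute distances on a line, the optimum is the weighted median (not the mean). Total weight W = 385; half-weight = 192.5.
Sort by position and accumulate weight:
  km 1 (Zone V, w=80) → cum 80
  km 4 (Zone II, w=90) → cum 170
  km 9 (Zone VII, w=25) → cum 195  ≥ 192.5 → median here
  km 10 (Zone III, w=40) → cum 235
  km 25 (Zone VI, w=15) → cum 250
  km 32 (Zone I, w=125) → cum 375
  km 33 (Zone IV, w=10) → cum 385
Optimal location: km 9.

x = 9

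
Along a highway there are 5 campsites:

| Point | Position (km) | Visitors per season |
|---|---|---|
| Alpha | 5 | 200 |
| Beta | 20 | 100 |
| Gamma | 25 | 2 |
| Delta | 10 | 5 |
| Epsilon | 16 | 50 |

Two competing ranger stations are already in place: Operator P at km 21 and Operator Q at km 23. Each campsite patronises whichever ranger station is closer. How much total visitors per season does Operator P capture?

The indifferent point is the midpoint (21+23)/2 = 22; campsites left of it (closer to Operator P at 21) go to Operator P, those right go to Operator Q.
  Alpha at 5 (w=200) → Operator P
  Delta at 10 (w=5) → Operator P
  Epsilon at 16 (w=50) → Operator P
  Beta at 20 (w=100) → Operator P
  Gamma at 25 (w=2) → Operator Q
Operator P captures 355; Operator Q captures 2.

355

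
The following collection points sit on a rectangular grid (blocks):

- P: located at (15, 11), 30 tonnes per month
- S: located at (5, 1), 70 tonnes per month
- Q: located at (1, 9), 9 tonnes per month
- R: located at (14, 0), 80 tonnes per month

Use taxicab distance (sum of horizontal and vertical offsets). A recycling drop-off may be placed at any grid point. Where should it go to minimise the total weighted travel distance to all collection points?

(14, 1)

Manhattan distance separates: Σwᵢ(|x−xᵢ|+|y−yᵢ|) = Σwᵢ|x−xᵢ| + Σwᵢ|y−yᵢ|, so x and y are optimised independently as 1-D weighted medians.
Total weight W = 189; half = 94.5.
x-coordinate, sorted with cumulative weight:
  x=1 (Q, w=9) cum 9
  x=5 (S, w=70) cum 79
  x=14 (R, w=80) cum 159  ← median
  x=15 (P, w=30) cum 189
⇒ x* = 14
y-coordinate, sorted with cumulative weight:
  y=0 (R, w=80) cum 80
  y=1 (S, w=70) cum 150  ← median
  y=9 (Q, w=9) cum 159
  y=11 (P, w=30) cum 189
⇒ y* = 1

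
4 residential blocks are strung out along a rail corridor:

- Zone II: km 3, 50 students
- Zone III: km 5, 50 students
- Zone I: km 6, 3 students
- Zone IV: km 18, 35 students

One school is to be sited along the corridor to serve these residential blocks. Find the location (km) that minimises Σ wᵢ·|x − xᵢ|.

For a sum of weighted absolute distances on a line, the optimum is the weighted median (not the mean). Total weight W = 138; half-weight = 69.
Sort by position and accumulate weight:
  km 3 (Zone II, w=50) → cum 50
  km 5 (Zone III, w=50) → cum 100  ≥ 69 → median here
  km 6 (Zone I, w=3) → cum 103
  km 18 (Zone IV, w=35) → cum 138
Optimal location: km 5.

x = 5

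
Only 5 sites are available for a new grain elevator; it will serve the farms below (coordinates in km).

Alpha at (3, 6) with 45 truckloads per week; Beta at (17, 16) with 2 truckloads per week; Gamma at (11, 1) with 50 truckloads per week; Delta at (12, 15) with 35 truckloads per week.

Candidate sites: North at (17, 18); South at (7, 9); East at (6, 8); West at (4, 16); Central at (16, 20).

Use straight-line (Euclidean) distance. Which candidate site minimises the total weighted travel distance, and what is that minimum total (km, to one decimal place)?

Total weighted distance at each candidate:
  North (17, 18): total = 1939.2
  South (7, 9): total = 970.0
  East (6, 8): total = 942.3
  West (4, 16): total = 1588.1
  Central (16, 20): total = 2074.4
Minimum is at East with total 942.3 km.

East, total 942.3 km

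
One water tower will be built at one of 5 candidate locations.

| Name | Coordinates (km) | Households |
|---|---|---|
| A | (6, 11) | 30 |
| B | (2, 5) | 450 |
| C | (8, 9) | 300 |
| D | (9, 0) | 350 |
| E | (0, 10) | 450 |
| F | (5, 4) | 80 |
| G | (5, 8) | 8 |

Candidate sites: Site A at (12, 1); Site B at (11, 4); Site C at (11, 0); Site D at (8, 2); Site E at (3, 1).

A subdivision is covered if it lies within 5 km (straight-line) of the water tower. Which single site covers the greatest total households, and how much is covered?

Coverage radius r = 5 km; a point is covered iff (Δx)²+(Δy)² ≤ 5² = 25.
  Site A (12, 1): covers {D} → 350
  Site B (11, 4): covers {D} → 350
  Site C (11, 0): covers {D} → 350
  Site D (8, 2): covers {D, F} → 430
  Site E (3, 1): covers {B, F} → 530
Maximum coverage at Site E: 530 households.

Site E, covering 530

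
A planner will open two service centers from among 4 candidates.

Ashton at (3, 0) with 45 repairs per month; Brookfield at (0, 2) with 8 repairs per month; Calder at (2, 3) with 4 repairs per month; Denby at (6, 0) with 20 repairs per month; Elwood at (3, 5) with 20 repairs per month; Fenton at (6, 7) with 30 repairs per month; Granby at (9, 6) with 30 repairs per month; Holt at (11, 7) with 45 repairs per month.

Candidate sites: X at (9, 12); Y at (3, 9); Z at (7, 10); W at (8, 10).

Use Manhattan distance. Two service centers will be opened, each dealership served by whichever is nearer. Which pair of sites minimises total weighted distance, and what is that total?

{Y, W}, total 1403

Evaluate every pair (each demand assigned to the nearer of the two):
  {Y, W}: total = 1403
  {Y, Z}: total = 1428
  {X, Y}: total = 1478
  {Z, W}: total = 1738
  {X, Z}: total = 1813
  {X, W}: total = 1865
Best pair: {Y, W} with total 1403.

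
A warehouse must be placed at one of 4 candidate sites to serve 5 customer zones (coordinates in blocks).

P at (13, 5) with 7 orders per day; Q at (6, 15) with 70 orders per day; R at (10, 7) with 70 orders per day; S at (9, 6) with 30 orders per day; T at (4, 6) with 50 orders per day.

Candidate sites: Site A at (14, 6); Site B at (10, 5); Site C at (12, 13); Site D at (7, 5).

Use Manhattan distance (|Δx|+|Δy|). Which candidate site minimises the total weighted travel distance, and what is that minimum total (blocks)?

Total weighted distance at each candidate:
  Site A (14, 6): total = 2204
  Site B (10, 5): total = 1551
  Site C (12, 13): total = 2233
  Site D (7, 5): total = 1452
Minimum is at Site D with total 1452 blocks.

Site D, total 1452 blocks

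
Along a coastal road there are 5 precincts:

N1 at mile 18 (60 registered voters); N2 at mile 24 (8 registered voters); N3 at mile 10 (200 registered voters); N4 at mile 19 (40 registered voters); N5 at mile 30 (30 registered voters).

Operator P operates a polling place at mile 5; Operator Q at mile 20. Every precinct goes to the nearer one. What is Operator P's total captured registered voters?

200

The indifferent point is the midpoint (5+20)/2 = 12.5; precincts left of it (closer to Operator P at 5) go to Operator P, those right go to Operator Q.
  N3 at 10 (w=200) → Operator P
  N1 at 18 (w=60) → Operator Q
  N4 at 19 (w=40) → Operator Q
  N2 at 24 (w=8) → Operator Q
  N5 at 30 (w=30) → Operator Q
Operator P captures 200; Operator Q captures 138.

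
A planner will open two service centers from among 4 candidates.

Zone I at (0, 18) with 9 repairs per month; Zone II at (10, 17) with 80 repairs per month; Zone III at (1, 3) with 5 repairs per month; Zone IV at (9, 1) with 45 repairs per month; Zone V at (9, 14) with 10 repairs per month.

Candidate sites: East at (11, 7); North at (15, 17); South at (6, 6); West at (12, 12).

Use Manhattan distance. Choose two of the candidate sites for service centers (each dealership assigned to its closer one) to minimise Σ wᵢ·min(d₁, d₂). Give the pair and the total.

{North, South}, total 1034

Evaluate every pair (each demand assigned to the nearer of the two):
  {North, South}: total = 1034
  {East, North}: total = 1064
  {South, West}: total = 1172
  {East, West}: total = 1202
  {North, West}: total = 1324
  {East, South}: total = 1532
Best pair: {North, South} with total 1034.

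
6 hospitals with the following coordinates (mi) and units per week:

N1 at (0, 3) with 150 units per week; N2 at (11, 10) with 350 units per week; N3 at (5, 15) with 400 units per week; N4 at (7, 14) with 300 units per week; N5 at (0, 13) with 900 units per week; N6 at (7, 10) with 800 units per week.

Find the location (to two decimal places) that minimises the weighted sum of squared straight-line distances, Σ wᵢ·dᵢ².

The minimiser of Σwᵢ‖p−pᵢ‖² is the weighted centroid p* = (Σwᵢpᵢ)/(Σwᵢ).
Σwᵢ = 2900.
Σwᵢxᵢ = 150·0 + 350·11 + 400·5 + 300·7 + 900·0 + 800·7 = 13550.
Σwᵢyᵢ = 150·3 + 350·10 + 400·15 + 300·14 + 900·13 + 800·10 = 33850.
x* = 13550/2900 = 4.67, y* = 33850/2900 = 11.67.

(4.67, 11.67)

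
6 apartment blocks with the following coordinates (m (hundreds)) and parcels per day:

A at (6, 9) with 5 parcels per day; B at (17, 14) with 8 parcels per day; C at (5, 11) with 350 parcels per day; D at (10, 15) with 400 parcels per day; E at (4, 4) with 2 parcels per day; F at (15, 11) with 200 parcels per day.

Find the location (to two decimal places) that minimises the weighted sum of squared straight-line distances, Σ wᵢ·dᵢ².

(9.25, 12.66)

The minimiser of Σwᵢ‖p−pᵢ‖² is the weighted centroid p* = (Σwᵢpᵢ)/(Σwᵢ).
Σwᵢ = 965.
Σwᵢxᵢ = 5·6 + 8·17 + 350·5 + 400·10 + 2·4 + 200·15 = 8924.
Σwᵢyᵢ = 5·9 + 8·14 + 350·11 + 400·15 + 2·4 + 200·11 = 12215.
x* = 8924/965 = 9.25, y* = 12215/965 = 12.66.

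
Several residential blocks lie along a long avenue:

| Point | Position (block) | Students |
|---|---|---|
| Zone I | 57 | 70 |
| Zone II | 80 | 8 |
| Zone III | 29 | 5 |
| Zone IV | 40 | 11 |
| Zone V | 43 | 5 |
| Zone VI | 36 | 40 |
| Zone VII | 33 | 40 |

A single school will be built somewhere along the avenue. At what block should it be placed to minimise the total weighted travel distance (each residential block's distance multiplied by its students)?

For a sum of weighted absolute distances on a line, the optimum is the weighted median (not the mean). Total weight W = 179; half-weight = 89.5.
Sort by position and accumulate weight:
  block 29 (Zone III, w=5) → cum 5
  block 33 (Zone VII, w=40) → cum 45
  block 36 (Zone VI, w=40) → cum 85
  block 40 (Zone IV, w=11) → cum 96  ≥ 89.5 → median here
  block 43 (Zone V, w=5) → cum 101
  block 57 (Zone I, w=70) → cum 171
  block 80 (Zone II, w=8) → cum 179
Optimal location: block 40.

x = 40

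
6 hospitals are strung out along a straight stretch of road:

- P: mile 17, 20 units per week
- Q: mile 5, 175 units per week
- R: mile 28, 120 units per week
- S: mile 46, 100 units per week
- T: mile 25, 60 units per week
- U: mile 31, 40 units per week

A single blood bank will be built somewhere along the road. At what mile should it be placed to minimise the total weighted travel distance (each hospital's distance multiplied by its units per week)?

x = 28

For a sum of weighted absolute distances on a line, the optimum is the weighted median (not the mean). Total weight W = 515; half-weight = 257.5.
Sort by position and accumulate weight:
  mile 5 (Q, w=175) → cum 175
  mile 17 (P, w=20) → cum 195
  mile 25 (T, w=60) → cum 255
  mile 28 (R, w=120) → cum 375  ≥ 257.5 → median here
  mile 31 (U, w=40) → cum 415
  mile 46 (S, w=100) → cum 515
Optimal location: mile 28.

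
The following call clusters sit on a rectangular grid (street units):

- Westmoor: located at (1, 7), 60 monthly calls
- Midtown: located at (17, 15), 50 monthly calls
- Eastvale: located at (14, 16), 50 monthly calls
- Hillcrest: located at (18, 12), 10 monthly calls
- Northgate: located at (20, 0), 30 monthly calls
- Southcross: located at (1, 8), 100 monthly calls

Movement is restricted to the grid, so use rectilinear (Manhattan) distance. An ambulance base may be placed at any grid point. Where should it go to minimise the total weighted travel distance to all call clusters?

Manhattan distance separates: Σwᵢ(|x−xᵢ|+|y−yᵢ|) = Σwᵢ|x−xᵢ| + Σwᵢ|y−yᵢ|, so x and y are optimised independently as 1-D weighted medians.
Total weight W = 300; half = 150.
x-coordinate, sorted with cumulative weight:
  x=1 (Westmoor, w=60) cum 60
  x=1 (Southcross, w=100) cum 160  ← median
  x=14 (Eastvale, w=50) cum 210
  x=17 (Midtown, w=50) cum 260
  x=18 (Hillcrest, w=10) cum 270
  x=20 (Northgate, w=30) cum 300
⇒ x* = 1
y-coordinate, sorted with cumulative weight:
  y=0 (Northgate, w=30) cum 30
  y=7 (Westmoor, w=60) cum 90
  y=8 (Southcross, w=100) cum 190  ← median
  y=12 (Hillcrest, w=10) cum 200
  y=15 (Midtown, w=50) cum 250
  y=16 (Eastvale, w=50) cum 300
⇒ y* = 8

(1, 8)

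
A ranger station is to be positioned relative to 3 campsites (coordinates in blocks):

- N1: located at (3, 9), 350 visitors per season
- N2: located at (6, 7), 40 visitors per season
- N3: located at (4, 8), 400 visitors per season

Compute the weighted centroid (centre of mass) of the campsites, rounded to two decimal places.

The minimiser of Σwᵢ‖p−pᵢ‖² is the weighted centroid p* = (Σwᵢpᵢ)/(Σwᵢ).
Σwᵢ = 790.
Σwᵢxᵢ = 350·3 + 40·6 + 400·4 = 2890.
Σwᵢyᵢ = 350·9 + 40·7 + 400·8 = 6630.
x* = 2890/790 = 3.66, y* = 6630/790 = 8.39.

(3.66, 8.39)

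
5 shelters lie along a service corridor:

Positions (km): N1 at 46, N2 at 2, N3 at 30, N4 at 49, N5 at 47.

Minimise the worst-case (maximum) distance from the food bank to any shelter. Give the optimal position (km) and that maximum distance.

The 1-center on a line is the midpoint of the two extreme points: leftmost at 2, rightmost at 49.
Optimal location = (2 + 49)/2 = 25.5; maximum distance = (49 − 2)/2 = 23.5.

location 25.5, max distance 23.5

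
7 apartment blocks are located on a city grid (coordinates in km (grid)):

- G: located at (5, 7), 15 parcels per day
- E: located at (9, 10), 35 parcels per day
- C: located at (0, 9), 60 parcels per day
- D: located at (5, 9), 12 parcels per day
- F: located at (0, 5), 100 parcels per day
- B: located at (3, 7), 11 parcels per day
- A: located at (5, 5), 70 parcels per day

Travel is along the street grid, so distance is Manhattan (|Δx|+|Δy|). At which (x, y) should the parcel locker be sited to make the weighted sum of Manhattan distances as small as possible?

(0, 5)

Manhattan distance separates: Σwᵢ(|x−xᵢ|+|y−yᵢ|) = Σwᵢ|x−xᵢ| + Σwᵢ|y−yᵢ|, so x and y are optimised independently as 1-D weighted medians.
Total weight W = 303; half = 151.5.
x-coordinate, sorted with cumulative weight:
  x=0 (C, w=60) cum 60
  x=0 (F, w=100) cum 160  ← median
  x=3 (B, w=11) cum 171
  x=5 (G, w=15) cum 186
  x=5 (D, w=12) cum 198
  x=5 (A, w=70) cum 268
  x=9 (E, w=35) cum 303
⇒ x* = 0
y-coordinate, sorted with cumulative weight:
  y=5 (F, w=100) cum 100
  y=5 (A, w=70) cum 170  ← median
  y=7 (G, w=15) cum 185
  y=7 (B, w=11) cum 196
  y=9 (C, w=60) cum 256
  y=9 (D, w=12) cum 268
  y=10 (E, w=35) cum 303
⇒ y* = 5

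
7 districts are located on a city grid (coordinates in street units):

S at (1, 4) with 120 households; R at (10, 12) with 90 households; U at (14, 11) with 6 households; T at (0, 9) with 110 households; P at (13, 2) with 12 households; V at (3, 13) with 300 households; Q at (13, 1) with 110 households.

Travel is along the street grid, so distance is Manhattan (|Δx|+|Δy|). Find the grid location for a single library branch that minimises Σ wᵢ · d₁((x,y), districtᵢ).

(3, 12)

Manhattan distance separates: Σwᵢ(|x−xᵢ|+|y−yᵢ|) = Σwᵢ|x−xᵢ| + Σwᵢ|y−yᵢ|, so x and y are optimised independently as 1-D weighted medians.
Total weight W = 748; half = 374.
x-coordinate, sorted with cumulative weight:
  x=0 (T, w=110) cum 110
  x=1 (S, w=120) cum 230
  x=3 (V, w=300) cum 530  ← median
  x=10 (R, w=90) cum 620
  x=13 (P, w=12) cum 632
  x=13 (Q, w=110) cum 742
  x=14 (U, w=6) cum 748
⇒ x* = 3
y-coordinate, sorted with cumulative weight:
  y=1 (Q, w=110) cum 110
  y=2 (P, w=12) cum 122
  y=4 (S, w=120) cum 242
  y=9 (T, w=110) cum 352
  y=11 (U, w=6) cum 358
  y=12 (R, w=90) cum 448  ← median
  y=13 (V, w=300) cum 748
⇒ y* = 12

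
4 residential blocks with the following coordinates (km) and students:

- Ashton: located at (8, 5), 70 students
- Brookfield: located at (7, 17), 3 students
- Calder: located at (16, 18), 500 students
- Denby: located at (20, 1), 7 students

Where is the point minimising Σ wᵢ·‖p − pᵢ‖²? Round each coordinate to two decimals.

The minimiser of Σwᵢ‖p−pᵢ‖² is the weighted centroid p* = (Σwᵢpᵢ)/(Σwᵢ).
Σwᵢ = 580.
Σwᵢxᵢ = 70·8 + 3·7 + 500·16 + 7·20 = 8721.
Σwᵢyᵢ = 70·5 + 3·17 + 500·18 + 7·1 = 9408.
x* = 8721/580 = 15.04, y* = 9408/580 = 16.22.

(15.04, 16.22)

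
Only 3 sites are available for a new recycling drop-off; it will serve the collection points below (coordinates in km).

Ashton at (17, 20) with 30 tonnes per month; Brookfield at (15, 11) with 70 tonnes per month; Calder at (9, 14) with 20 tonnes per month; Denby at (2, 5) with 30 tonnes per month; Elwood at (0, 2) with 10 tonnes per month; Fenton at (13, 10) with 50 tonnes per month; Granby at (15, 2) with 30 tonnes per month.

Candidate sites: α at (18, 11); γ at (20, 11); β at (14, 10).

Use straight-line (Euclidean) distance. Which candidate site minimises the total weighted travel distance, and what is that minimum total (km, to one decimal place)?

β, total 1383.4 km

Total weighted distance at each candidate:
  α (18, 11): total = 1924.8
  γ (20, 11): total = 2313.6
  β (14, 10): total = 1383.4
Minimum is at β with total 1383.4 km.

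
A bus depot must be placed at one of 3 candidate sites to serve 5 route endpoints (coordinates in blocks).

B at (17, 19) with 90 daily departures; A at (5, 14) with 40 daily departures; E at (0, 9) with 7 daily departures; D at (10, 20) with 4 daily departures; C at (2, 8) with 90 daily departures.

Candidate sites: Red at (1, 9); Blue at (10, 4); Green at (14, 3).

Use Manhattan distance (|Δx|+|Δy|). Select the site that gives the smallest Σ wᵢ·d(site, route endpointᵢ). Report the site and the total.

Total weighted distance at each candidate:
  Red (1, 9): total = 2967
  Blue (10, 4): total = 3829
  Green (14, 3): total = 4264
Minimum is at Red with total 2967 blocks.

Red, total 2967 blocks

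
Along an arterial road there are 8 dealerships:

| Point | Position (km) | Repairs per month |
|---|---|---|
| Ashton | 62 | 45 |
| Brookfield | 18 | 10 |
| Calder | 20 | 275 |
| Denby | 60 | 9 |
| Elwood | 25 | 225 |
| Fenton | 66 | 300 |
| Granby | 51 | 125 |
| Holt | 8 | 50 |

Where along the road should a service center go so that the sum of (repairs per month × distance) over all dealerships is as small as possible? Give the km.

For a sum of weighted absolute distances on a line, the optimum is the weighted median (not the mean). Total weight W = 1039; half-weight = 519.5.
Sort by position and accumulate weight:
  km 8 (Holt, w=50) → cum 50
  km 18 (Brookfield, w=10) → cum 60
  km 20 (Calder, w=275) → cum 335
  km 25 (Elwood, w=225) → cum 560  ≥ 519.5 → median here
  km 51 (Granby, w=125) → cum 685
  km 60 (Denby, w=9) → cum 694
  km 62 (Ashton, w=45) → cum 739
  km 66 (Fenton, w=300) → cum 1039
Optimal location: km 25.

x = 25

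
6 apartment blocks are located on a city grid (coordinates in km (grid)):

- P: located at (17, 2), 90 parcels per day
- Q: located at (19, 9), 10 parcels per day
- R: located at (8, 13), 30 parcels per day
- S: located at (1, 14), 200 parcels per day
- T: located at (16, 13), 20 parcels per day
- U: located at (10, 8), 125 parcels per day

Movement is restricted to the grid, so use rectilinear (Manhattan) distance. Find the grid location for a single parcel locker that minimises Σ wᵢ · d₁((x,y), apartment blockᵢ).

Manhattan distance separates: Σwᵢ(|x−xᵢ|+|y−yᵢ|) = Σwᵢ|x−xᵢ| + Σwᵢ|y−yᵢ|, so x and y are optimised independently as 1-D weighted medians.
Total weight W = 475; half = 237.5.
x-coordinate, sorted with cumulative weight:
  x=1 (S, w=200) cum 200
  x=8 (R, w=30) cum 230
  x=10 (U, w=125) cum 355  ← median
  x=16 (T, w=20) cum 375
  x=17 (P, w=90) cum 465
  x=19 (Q, w=10) cum 475
⇒ x* = 10
y-coordinate, sorted with cumulative weight:
  y=2 (P, w=90) cum 90
  y=8 (U, w=125) cum 215
  y=9 (Q, w=10) cum 225
  y=13 (R, w=30) cum 255  ← median
  y=13 (T, w=20) cum 275
  y=14 (S, w=200) cum 475
⇒ y* = 13

(10, 13)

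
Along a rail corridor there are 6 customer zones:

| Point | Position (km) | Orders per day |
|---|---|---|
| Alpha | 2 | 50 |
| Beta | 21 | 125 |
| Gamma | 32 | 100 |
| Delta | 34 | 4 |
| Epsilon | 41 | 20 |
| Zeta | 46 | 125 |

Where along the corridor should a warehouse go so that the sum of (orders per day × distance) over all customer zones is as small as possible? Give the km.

x = 32

For a sum of weighted absolute distances on a line, the optimum is the weighted median (not the mean). Total weight W = 424; half-weight = 212.
Sort by position and accumulate weight:
  km 2 (Alpha, w=50) → cum 50
  km 21 (Beta, w=125) → cum 175
  km 32 (Gamma, w=100) → cum 275  ≥ 212 → median here
  km 34 (Delta, w=4) → cum 279
  km 41 (Epsilon, w=20) → cum 299
  km 46 (Zeta, w=125) → cum 424
Optimal location: km 32.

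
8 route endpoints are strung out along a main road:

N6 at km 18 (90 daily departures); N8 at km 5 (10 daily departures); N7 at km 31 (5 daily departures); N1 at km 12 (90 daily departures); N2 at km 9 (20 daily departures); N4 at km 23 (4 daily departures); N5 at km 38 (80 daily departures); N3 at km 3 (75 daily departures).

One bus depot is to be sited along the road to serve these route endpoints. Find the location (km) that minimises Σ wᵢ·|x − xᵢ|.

For a sum of weighted absolute distances on a line, the optimum is the weighted median (not the mean). Total weight W = 374; half-weight = 187.
Sort by position and accumulate weight:
  km 3 (N3, w=75) → cum 75
  km 5 (N8, w=10) → cum 85
  km 9 (N2, w=20) → cum 105
  km 12 (N1, w=90) → cum 195  ≥ 187 → median here
  km 18 (N6, w=90) → cum 285
  km 23 (N4, w=4) → cum 289
  km 31 (N7, w=5) → cum 294
  km 38 (N5, w=80) → cum 374
Optimal location: km 12.

x = 12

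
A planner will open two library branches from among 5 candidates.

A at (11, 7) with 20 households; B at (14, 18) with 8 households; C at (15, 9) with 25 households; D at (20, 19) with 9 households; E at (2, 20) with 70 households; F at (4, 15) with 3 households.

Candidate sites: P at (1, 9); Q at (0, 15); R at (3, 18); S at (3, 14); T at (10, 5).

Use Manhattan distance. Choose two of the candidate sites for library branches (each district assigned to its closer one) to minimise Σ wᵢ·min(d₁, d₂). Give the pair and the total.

Evaluate every pair (each demand assigned to the nearer of the two):
  {R, T}: total = 757
  {P, R}: total = 1062
  {S, T}: total = 1099
  {Q, T}: total = 1139
  {R, S}: total = 1191
  {Q, R}: total = 1377
  {P, S}: total = 1404
  {P, Q}: total = 1444
  {P, T}: total = 1504
  {Q, S}: total = 1539
Best pair: {R, T} with total 757.

{R, T}, total 757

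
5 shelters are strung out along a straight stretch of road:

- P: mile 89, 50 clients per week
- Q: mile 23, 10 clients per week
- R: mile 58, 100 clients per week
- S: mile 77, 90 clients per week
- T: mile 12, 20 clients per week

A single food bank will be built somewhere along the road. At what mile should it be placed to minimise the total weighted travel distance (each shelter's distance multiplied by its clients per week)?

x = 77

For a sum of weighted absolute distances on a line, the optimum is the weighted median (not the mean). Total weight W = 270; half-weight = 135.
Sort by position and accumulate weight:
  mile 12 (T, w=20) → cum 20
  mile 23 (Q, w=10) → cum 30
  mile 58 (R, w=100) → cum 130
  mile 77 (S, w=90) → cum 220  ≥ 135 → median here
  mile 89 (P, w=50) → cum 270
Optimal location: mile 77.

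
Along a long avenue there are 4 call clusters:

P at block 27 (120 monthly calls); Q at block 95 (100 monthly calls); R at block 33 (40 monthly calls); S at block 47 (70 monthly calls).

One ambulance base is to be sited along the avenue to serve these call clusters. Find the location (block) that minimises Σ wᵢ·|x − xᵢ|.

For a sum of weighted absolute distances on a line, the optimum is the weighted median (not the mean). Total weight W = 330; half-weight = 165.
Sort by position and accumulate weight:
  block 27 (P, w=120) → cum 120
  block 33 (R, w=40) → cum 160
  block 47 (S, w=70) → cum 230  ≥ 165 → median here
  block 95 (Q, w=100) → cum 330
Optimal location: block 47.

x = 47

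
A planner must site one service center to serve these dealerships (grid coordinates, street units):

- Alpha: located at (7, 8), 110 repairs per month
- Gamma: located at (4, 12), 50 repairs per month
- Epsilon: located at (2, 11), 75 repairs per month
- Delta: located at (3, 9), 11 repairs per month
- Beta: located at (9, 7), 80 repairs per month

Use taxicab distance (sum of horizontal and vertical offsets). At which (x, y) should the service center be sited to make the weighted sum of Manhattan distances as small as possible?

(7, 8)

Manhattan distance separates: Σwᵢ(|x−xᵢ|+|y−yᵢ|) = Σwᵢ|x−xᵢ| + Σwᵢ|y−yᵢ|, so x and y are optimised independently as 1-D weighted medians.
Total weight W = 326; half = 163.
x-coordinate, sorted with cumulative weight:
  x=2 (Epsilon, w=75) cum 75
  x=3 (Delta, w=11) cum 86
  x=4 (Gamma, w=50) cum 136
  x=7 (Alpha, w=110) cum 246  ← median
  x=9 (Beta, w=80) cum 326
⇒ x* = 7
y-coordinate, sorted with cumulative weight:
  y=7 (Beta, w=80) cum 80
  y=8 (Alpha, w=110) cum 190  ← median
  y=9 (Delta, w=11) cum 201
  y=11 (Epsilon, w=75) cum 276
  y=12 (Gamma, w=50) cum 326
⇒ y* = 8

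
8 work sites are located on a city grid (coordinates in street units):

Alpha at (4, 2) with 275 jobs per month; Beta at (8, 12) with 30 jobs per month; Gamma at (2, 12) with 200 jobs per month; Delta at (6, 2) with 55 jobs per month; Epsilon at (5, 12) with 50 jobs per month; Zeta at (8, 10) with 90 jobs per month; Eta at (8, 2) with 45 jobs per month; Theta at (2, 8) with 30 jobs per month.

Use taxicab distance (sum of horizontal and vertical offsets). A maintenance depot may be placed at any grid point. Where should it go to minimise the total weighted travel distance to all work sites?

Manhattan distance separates: Σwᵢ(|x−xᵢ|+|y−yᵢ|) = Σwᵢ|x−xᵢ| + Σwᵢ|y−yᵢ|, so x and y are optimised independently as 1-D weighted medians.
Total weight W = 775; half = 387.5.
x-coordinate, sorted with cumulative weight:
  x=2 (Gamma, w=200) cum 200
  x=2 (Theta, w=30) cum 230
  x=4 (Alpha, w=275) cum 505  ← median
  x=5 (Epsilon, w=50) cum 555
  x=6 (Delta, w=55) cum 610
  x=8 (Beta, w=30) cum 640
  x=8 (Zeta, w=90) cum 730
  x=8 (Eta, w=45) cum 775
⇒ x* = 4
y-coordinate, sorted with cumulative weight:
  y=2 (Alpha, w=275) cum 275
  y=2 (Delta, w=55) cum 330
  y=2 (Eta, w=45) cum 375
  y=8 (Theta, w=30) cum 405  ← median
  y=10 (Zeta, w=90) cum 495
  y=12 (Beta, w=30) cum 525
  y=12 (Gamma, w=200) cum 725
  y=12 (Epsilon, w=50) cum 775
⇒ y* = 8

(4, 8)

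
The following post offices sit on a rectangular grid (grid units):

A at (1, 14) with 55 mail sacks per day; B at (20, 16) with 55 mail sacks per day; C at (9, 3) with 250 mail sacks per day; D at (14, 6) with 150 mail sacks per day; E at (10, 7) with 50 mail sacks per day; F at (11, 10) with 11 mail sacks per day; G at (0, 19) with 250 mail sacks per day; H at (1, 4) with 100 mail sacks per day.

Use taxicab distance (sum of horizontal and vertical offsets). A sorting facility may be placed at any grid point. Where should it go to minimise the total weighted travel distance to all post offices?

(9, 6)

Manhattan distance separates: Σwᵢ(|x−xᵢ|+|y−yᵢ|) = Σwᵢ|x−xᵢ| + Σwᵢ|y−yᵢ|, so x and y are optimised independently as 1-D weighted medians.
Total weight W = 921; half = 460.5.
x-coordinate, sorted with cumulative weight:
  x=0 (G, w=250) cum 250
  x=1 (A, w=55) cum 305
  x=1 (H, w=100) cum 405
  x=9 (C, w=250) cum 655  ← median
  x=10 (E, w=50) cum 705
  x=11 (F, w=11) cum 716
  x=14 (D, w=150) cum 866
  x=20 (B, w=55) cum 921
⇒ x* = 9
y-coordinate, sorted with cumulative weight:
  y=3 (C, w=250) cum 250
  y=4 (H, w=100) cum 350
  y=6 (D, w=150) cum 500  ← median
  y=7 (E, w=50) cum 550
  y=10 (F, w=11) cum 561
  y=14 (A, w=55) cum 616
  y=16 (B, w=55) cum 671
  y=19 (G, w=250) cum 921
⇒ y* = 6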